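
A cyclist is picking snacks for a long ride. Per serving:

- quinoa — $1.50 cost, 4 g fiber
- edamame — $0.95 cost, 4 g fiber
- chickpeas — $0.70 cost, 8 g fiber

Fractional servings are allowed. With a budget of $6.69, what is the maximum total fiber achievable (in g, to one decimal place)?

Fiber per dollar: chickpeas 11.43, edamame 4.211, quinoa 2.667.
With no serving limits, spend the whole cost allowance on chickpeas: $6.69 / $0.70 × 8 g = 76.5 g.

76.5 g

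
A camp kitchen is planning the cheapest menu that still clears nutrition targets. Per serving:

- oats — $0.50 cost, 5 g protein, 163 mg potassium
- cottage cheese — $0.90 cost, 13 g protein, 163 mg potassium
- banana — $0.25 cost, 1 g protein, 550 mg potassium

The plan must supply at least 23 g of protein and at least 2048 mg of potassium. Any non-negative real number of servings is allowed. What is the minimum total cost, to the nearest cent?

A basic optimal solution has at most two foods positive. Try each food alone and each pair with both targets met exactly.
oats only: max(23/5, 2048/163) = 12.56 servings → $6.28.
cottage cheese only: max(23/13, 2048/163) = 12.56 servings → $11.31.
banana only: max(23/1, 2048/550) = 23 servings → $5.75.
oats + cottage cheese: intersection lies outside the first quadrant.
oats + banana with both tight: 4.098 servings and 2.509 servings → $2.68.
cottage cheese + banana with both tight: 1.517 servings and 3.274 servings → $2.18.
The minimum over all feasible corners is $2.18.

$2.18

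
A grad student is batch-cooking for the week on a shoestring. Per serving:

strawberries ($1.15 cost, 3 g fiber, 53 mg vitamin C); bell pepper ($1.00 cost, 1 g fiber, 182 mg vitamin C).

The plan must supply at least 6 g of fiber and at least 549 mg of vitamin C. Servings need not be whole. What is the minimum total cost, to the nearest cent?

$3.96

A basic optimal solution has at most two foods positive. Try each food alone and each pair with both targets met exactly.
strawberries only: max(6/3, 549/53) = 10.36 servings → $11.91.
bell pepper only: max(6/1, 549/182) = 6 servings → $6.00.
strawberries + bell pepper with both tight: 1.101 servings and 2.696 servings → $3.96.
Cheapest feasible corner: $3.96.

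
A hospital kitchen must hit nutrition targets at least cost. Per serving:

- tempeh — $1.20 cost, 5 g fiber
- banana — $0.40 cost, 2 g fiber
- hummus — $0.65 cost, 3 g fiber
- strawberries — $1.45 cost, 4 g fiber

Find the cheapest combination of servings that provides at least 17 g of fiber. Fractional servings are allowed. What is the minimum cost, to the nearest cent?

$3.40

Cost per g of fiber: banana $0.2000, hummus $0.2167, tempeh $0.2400, strawberries $0.3625.
With no serving limits, use only banana: 17 g / 2 g = 8.5 servings × $0.40 = $3.40.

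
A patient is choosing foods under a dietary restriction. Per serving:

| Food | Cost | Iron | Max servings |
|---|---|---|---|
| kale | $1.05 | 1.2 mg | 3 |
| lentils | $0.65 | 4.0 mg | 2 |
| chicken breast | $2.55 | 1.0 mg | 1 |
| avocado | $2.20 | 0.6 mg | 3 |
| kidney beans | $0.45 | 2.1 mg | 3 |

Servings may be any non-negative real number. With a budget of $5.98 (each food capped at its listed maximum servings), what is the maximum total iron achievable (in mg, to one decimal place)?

18.0 mg

Iron per dollar: lentils 6.154, kidney beans 4.667, kale 1.143, chicken breast 0.3922, avocado 0.2727.
Take 2 servings of lentils: spends $1.30, +8.0 mg iron (running total 8.0 mg).
Take 3 servings of kidney beans: spends $1.35, +6.3 mg iron (running total 14.3 mg).
Take 3 servings of kale: spends $3.15, +3.6 mg iron (running total 17.9 mg).
Take 0.07059 servings of chicken breast: spends $0.18, +0.1 mg iron (running total 18.0 mg).
Filling greedily by iron-per-dollar is optimal for one linear limit, giving 18.0 mg.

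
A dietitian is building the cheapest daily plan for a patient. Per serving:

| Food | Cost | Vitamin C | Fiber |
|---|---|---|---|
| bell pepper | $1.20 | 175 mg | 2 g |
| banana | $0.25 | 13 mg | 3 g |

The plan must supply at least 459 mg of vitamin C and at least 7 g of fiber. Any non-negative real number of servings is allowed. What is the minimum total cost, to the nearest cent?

An LP optimum is at a vertex; with two nutrient constraints at most two foods are used. Check each candidate.
bell pepper only: max(459/175, 7/2) = 3.5 servings → $4.20.
banana only: max(459/13, 7/3) = 35.31 servings → $8.83.
bell pepper + banana with both tight: 2.577 servings and 0.6152 servings → $3.25.
The minimum over all feasible corners is $3.25.

$3.25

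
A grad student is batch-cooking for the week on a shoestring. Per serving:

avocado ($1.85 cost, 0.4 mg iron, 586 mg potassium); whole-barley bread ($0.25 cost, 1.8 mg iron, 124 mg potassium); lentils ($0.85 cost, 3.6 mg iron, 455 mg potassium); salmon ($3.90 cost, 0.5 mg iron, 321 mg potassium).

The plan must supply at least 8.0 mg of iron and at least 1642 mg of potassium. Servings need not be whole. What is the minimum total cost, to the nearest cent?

Two binding constraints pin down two serving amounts, so the optimal mix uses at most two foods. The candidates are each food alone (scaled to the tighter of iron/potassium) and each pair with both constraints tight.
avocado only: max(8.0/0.4, 1642/586) = 20 servings → $37.00.
whole-barley bread only: max(8.0/1.8, 1642/124) = 13.24 servings → $3.31.
lentils only: max(8.0/3.6, 1642/455) = 3.609 servings → $3.07.
salmon only: max(8.0/0.5, 1642/321) = 16 servings → $62.40.
avocado + whole-barley bread with both tight: 1.953 servings and 4.01 servings → $4.62.
avocado + lentils with both tight: 1.178 servings and 2.091 servings → $3.96.
avocado + salmon with both targets exact would need a negative amount; discard.
whole-barley bread + lentils: intersection lies outside the first quadrant.
whole-barley bread + salmon with both tight: 3.387 servings and 3.807 servings → $15.69.
lentils + salmon with both tight: 1.882 servings and 2.447 servings → $11.14.
The minimum over all feasible corners is $3.07.

$3.07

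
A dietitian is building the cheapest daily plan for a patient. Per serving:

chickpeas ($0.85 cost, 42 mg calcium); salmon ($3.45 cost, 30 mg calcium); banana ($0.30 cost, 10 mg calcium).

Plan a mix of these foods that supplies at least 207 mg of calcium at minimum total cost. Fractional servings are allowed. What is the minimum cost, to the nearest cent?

$4.19

Cost per mg of calcium: chickpeas $0.0202, banana $0.0300, salmon $0.1150.
With no serving limits, use only chickpeas: 207 mg / 42 mg = 4.929 servings × $0.85 = $4.19.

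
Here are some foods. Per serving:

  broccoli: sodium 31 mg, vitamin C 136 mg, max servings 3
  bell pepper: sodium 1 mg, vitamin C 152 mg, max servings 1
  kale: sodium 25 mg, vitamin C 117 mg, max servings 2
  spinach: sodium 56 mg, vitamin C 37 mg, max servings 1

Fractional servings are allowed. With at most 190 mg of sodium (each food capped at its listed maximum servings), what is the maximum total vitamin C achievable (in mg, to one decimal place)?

Vitamin C per mg sodium: bell pepper 152, kale 4.68, broccoli 4.387, spinach 0.6607.
Take 1 serving of bell pepper: uses 1 mg sodium, +152.0 mg vitamin C (running total 152.0 mg).
Take 2 servings of kale: uses 50 mg sodium, +234.0 mg vitamin C (running total 386.0 mg).
Take 3 servings of broccoli: uses 93 mg sodium, +408.0 mg vitamin C (running total 794.0 mg).
Take 0.8214 servings of spinach: uses 46 mg sodium, +30.4 mg vitamin C (running total 824.4 mg).
Greedy by best ratio exhausts the sodium allowance optimally: 824.4 mg.

824.4 mg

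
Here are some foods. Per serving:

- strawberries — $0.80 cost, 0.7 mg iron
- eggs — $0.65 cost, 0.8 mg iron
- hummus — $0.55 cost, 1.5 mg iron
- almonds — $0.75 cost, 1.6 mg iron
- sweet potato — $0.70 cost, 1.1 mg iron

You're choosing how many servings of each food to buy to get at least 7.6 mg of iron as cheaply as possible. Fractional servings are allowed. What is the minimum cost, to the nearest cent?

Cost per mg of iron: hummus $0.3667, almonds $0.4688, sweet potato $0.6364, eggs $0.8125, strawberries $1.1429.
With no serving limits, use only hummus: 7.6 mg / 1.5 mg = 5.067 servings × $0.55 = $2.79.

$2.79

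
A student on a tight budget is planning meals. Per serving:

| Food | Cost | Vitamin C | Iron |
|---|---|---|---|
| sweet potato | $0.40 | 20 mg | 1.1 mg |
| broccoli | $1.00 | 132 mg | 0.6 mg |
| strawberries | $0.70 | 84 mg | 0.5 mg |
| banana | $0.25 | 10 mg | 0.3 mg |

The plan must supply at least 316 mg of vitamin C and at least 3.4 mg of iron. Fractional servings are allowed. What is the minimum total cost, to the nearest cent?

sweet potato only: max(316/20, 3.4/1.1) = 15.8 servings → $6.32.
broccoli only: max(316/132, 3.4/0.6) = 5.667 servings → $5.67.
strawberries only: max(316/84, 3.4/0.5) = 6.8 servings → $4.76.
banana only: max(316/10, 3.4/0.3) = 31.6 servings → $7.90.
sweet potato + broccoli with both tight: 1.946 servings and 2.099 servings → $2.88.
sweet potato + strawberries with both tight: 1.549 servings and 3.393 servings → $2.99.
sweet potato + banana with both targets exact would need a negative amount; discard.
broccoli + strawberries with both targets exact would need a negative amount; discard.
broccoli + banana with both tight: 1.81 servings and 7.714 servings → $3.74.
strawberries + banana with both tight: 3.01 servings and 6.317 servings → $3.69.
Cheapest feasible corner: $2.88.

$2.88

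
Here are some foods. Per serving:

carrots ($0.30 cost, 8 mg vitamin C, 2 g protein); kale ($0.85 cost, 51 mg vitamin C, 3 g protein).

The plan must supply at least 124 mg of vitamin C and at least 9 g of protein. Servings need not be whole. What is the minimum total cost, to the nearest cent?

$2.25

A basic optimal solution has at most two foods positive. Try each food alone and each pair with both targets met exactly.
carrots only: max(124/8, 9/2) = 15.5 servings → $4.65.
kale only: max(124/51, 9/3) = 3 servings → $2.55.
carrots + kale with both tight: 1.115 servings and 2.256 servings → $2.25.
The minimum over all feasible corners is $2.25.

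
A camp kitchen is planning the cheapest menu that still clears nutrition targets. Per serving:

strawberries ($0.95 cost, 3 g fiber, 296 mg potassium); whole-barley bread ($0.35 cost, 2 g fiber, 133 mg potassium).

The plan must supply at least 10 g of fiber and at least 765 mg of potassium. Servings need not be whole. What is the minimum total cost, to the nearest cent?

Compare the cost at each extreme point of the feasible region.
strawberries only: max(10/3, 765/296) = 3.333 servings → $3.17.
whole-barley bread only: max(10/2, 765/133) = 5.752 servings → $2.01.
strawberries + whole-barley bread with both tight: 1.036 servings and 3.446 servings → $2.19.
So the least-cost plan costs $2.01.

$2.01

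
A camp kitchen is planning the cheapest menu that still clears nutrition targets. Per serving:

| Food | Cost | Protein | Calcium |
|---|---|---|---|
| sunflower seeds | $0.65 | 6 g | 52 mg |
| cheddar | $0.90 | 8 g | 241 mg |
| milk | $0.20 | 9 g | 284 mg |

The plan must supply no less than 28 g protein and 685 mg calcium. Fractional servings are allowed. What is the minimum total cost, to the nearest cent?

For a min-cost LP with two ≥-constraints, a basic feasible solution has at most two positive variables.
sunflower seeds only: max(28/6, 685/52) = 13.17 servings → $8.56.
cheddar only: max(28/8, 685/241) = 3.5 servings → $3.15.
milk only: max(28/9, 685/284) = 3.111 servings → $0.62.
sunflower seeds + cheddar with both tight: 1.231 servings and 2.577 servings → $3.12.
sunflower seeds + milk with both tight: 1.446 servings and 2.147 servings → $1.37.
cheddar + milk: intersection lies outside the first quadrant.
So the least-cost plan costs $0.62.

$0.62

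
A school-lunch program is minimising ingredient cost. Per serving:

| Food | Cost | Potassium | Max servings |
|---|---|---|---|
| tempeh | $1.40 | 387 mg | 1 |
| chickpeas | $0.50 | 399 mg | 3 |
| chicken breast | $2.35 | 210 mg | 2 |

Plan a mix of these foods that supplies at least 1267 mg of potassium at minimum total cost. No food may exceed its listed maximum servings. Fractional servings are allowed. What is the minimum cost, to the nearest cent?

Cost per mg of potassium: chickpeas $0.0013, tempeh $0.0036, chicken breast $0.0112.
Take 3 servings of chickpeas: +1197.0 mg potassium for $1.50 (total $1.50, still need 70.0 mg).
Take 0.1809 servings of tempeh: +70.0 mg potassium for $0.25 (total $1.75, still need 0.0 mg).
Filling from the cheapest source first is optimal under one linear minimum: $1.75.

$1.75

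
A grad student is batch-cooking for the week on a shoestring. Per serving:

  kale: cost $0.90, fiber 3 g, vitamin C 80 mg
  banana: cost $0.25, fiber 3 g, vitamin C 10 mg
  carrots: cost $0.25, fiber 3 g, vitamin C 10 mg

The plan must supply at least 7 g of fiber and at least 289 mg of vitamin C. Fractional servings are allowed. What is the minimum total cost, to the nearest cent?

$3.25

Minimising a linear cost over {fiber ≥ 7, vitamin C ≥ 289, servings ≥ 0} — the optimum is at a vertex, using one or two foods.
kale only: max(7/3, 289/80) = 3.612 servings → $3.25.
banana only: max(7/3, 289/10) = 28.9 servings → $7.22.
carrots only: max(7/3, 289/10) = 28.9 servings → $7.22.
kale + banana with both targets exact would need a negative amount; discard.
kale + carrots: the both-tight solution has a negative serving — not a feasible corner.
banana + carrots (both tight): parallel constraints — no distinct corner.
The minimum over all feasible corners is $3.25.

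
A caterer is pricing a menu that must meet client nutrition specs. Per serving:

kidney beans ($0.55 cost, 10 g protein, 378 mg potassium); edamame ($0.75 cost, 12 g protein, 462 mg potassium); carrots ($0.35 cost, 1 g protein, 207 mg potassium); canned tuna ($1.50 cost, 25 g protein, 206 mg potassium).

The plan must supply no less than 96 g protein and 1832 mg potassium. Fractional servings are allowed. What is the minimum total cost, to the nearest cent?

kidney beans only: max(96/10, 1832/378) = 9.6 servings → $5.28.
edamame only: max(96/12, 1832/462) = 8 servings → $6.00.
carrots only: max(96/1, 1832/207) = 96 servings → $33.60.
canned tuna only: max(96/25, 1832/206) = 8.893 servings → $13.34.
kidney beans + edamame: the both-tight solution has a negative serving — not a feasible corner.
kidney beans + carrots with both targets exact would need a negative amount; discard.
kidney beans + canned tuna with both tight: 3.522 servings and 2.431 servings → $5.58.
edamame + carrots with both targets exact would need a negative amount; discard.
edamame + canned tuna with both tight: 2.867 servings and 2.464 servings → $5.85.
carrots + canned tuna with both tight: 5.237 servings and 3.631 servings → $7.28.
So the least-cost plan costs $5.28.

$5.28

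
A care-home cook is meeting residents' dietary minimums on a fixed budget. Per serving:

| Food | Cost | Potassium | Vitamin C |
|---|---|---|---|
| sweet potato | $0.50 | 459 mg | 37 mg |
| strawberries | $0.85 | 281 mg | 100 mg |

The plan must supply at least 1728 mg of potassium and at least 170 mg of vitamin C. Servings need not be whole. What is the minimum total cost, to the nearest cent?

Two binding constraints pin down two serving amounts, so the optimal mix uses at most two foods. The candidates are each food alone (scaled to the tighter of potassium/vitamin C) and each pair with both constraints tight.
sweet potato only: max(1728/459, 170/37) = 4.595 servings → $2.30.
strawberries only: max(1728/281, 170/100) = 6.149 servings → $5.23.
sweet potato + strawberries with both tight: 3.522 servings and 0.397 servings → $2.10.
The minimum over all feasible corners is $2.10.

$2.10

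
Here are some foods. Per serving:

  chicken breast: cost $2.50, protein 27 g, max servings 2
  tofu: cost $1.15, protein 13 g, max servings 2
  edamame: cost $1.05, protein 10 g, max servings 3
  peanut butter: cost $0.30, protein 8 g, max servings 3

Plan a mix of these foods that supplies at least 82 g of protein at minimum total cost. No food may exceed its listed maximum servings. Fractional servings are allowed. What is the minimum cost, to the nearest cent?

Cost per g of protein: peanut butter $0.0375, tofu $0.0885, chicken breast $0.0926, edamame $0.1050.
Take 3 servings of peanut butter: +24.0 g protein for $0.90 (total $0.90, still need 58.0 g).
Take 2 servings of tofu: +26.0 g protein for $2.30 (total $3.20, still need 32.0 g).
Take 1.185 servings of chicken breast: +32.0 g protein for $2.96 (total $6.16, still need 0.0 g).
Greedy by cheapest-per-g is optimal for a single linear constraint, so the minimum cost is $6.16.

$6.16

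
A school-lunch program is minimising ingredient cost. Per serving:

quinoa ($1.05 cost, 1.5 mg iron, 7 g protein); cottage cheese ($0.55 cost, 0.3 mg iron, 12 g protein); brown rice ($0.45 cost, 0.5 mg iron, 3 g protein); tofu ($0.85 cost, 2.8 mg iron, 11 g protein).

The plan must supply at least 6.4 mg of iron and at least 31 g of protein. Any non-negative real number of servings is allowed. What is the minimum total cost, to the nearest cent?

$2.19

Two binding constraints pin down two serving amounts, so the optimal mix uses at most two foods. The candidates are each food alone (scaled to the tighter of iron/protein) and each pair with both constraints tight.
quinoa only: max(6.4/1.5, 31/7) = 4.429 servings → $4.65.
cottage cheese only: max(6.4/0.3, 31/12) = 21.33 servings → $11.73.
brown rice only: max(6.4/0.5, 31/3) = 12.8 servings → $5.76.
tofu only: max(6.4/2.8, 31/11) = 2.818 servings → $2.40.
quinoa + cottage cheese with both tight: 4.245 servings and 0.1069 servings → $4.52.
quinoa + brown rice with both tight: 3.7 servings and 1.7 servings → $4.65.
quinoa + tofu: intersection lies outside the first quadrant.
cottage cheese + brown rice: intersection lies outside the first quadrant.
cottage cheese + tofu with both tight: 0.5413 servings and 2.228 servings → $2.19.
brown rice + tofu with both tight: 5.655 servings and 1.276 servings → $3.63.
The minimum over all feasible corners is $2.19.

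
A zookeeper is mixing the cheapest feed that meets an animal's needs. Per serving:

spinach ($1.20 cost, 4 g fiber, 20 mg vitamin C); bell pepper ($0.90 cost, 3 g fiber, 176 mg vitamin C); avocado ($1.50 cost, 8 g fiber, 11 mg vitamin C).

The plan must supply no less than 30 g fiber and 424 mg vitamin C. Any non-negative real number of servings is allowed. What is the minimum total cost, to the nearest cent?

Check every corner: each single food scaled to meet both minima, and each pair solved so both constraints bind.
spinach only: max(30/4, 424/20) = 21.2 servings → $25.44.
bell pepper only: max(30/3, 424/176) = 10 servings → $9.00.
avocado only: max(30/8, 424/11) = 38.55 servings → $57.82.
spinach + bell pepper with both tight: 6.224 servings and 1.702 servings → $9.00.
spinach + avocado: the both-tight solution has a negative serving — not a feasible corner.
bell pepper + avocado with both tight: 2.227 servings and 2.915 servings → $6.38.
So the least-cost plan costs $6.38.

$6.38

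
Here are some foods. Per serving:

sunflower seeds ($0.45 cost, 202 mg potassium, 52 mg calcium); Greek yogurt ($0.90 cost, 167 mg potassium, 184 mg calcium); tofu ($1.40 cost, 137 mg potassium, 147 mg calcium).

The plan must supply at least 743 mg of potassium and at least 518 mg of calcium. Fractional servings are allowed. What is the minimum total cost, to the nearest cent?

$2.88

sunflower seeds only: max(743/202, 518/52) = 9.962 servings → $4.48.
Greek yogurt only: max(743/167, 518/184) = 4.449 servings → $4.00.
tofu only: max(743/137, 518/147) = 5.423 servings → $7.59.
sunflower seeds + Greek yogurt with both tight: 1.763 servings and 2.317 servings → $2.88.
sunflower seeds + tofu with both tight: 1.695 servings and 2.924 servings → $4.86.
Greek yogurt + tofu with both targets exact would need a negative amount; discard.
So the least-cost plan costs $2.88.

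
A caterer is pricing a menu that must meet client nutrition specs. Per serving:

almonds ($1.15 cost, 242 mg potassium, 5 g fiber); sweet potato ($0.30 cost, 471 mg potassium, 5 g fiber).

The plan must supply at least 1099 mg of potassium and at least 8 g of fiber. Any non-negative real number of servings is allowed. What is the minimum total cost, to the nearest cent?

$0.70

An LP optimum is at a vertex; with two nutrient constraints at most two foods are used. Check each candidate.
almonds only: max(1099/242, 8/5) = 4.541 servings → $5.22.
sweet potato only: max(1099/471, 8/5) = 2.333 servings → $0.70.
almonds + sweet potato: intersection lies outside the first quadrant.
So the least-cost plan costs $0.70.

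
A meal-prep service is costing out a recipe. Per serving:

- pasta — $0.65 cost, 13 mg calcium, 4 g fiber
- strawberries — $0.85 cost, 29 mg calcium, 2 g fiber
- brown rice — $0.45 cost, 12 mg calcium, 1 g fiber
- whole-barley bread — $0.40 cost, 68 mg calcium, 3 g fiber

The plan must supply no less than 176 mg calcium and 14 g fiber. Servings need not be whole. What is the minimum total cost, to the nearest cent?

$1.87

Minimising a linear cost over {calcium ≥ 176, fiber ≥ 14, servings ≥ 0} — the optimum is at a vertex, using one or two foods.
pasta only: max(176/13, 14/4) = 13.54 servings → $8.80.
strawberries only: max(176/29, 14/2) = 7 servings → $5.95.
brown rice only: max(176/12, 14/1) = 14.67 servings → $6.60.
whole-barley bread only: max(176/68, 14/3) = 4.667 servings → $1.87.
pasta + strawberries with both tight: 0.6 servings and 5.8 servings → $5.32.
pasta + brown rice: the both-tight solution has a negative serving — not a feasible corner.
pasta + whole-barley bread with both tight: 1.82 servings and 2.24 servings → $2.08.
strawberries + brown rice with both tight: 1.6 servings and 10.8 servings → $6.22.
strawberries + whole-barley bread with both targets exact would need a negative amount; discard.
brown rice + whole-barley bread with both tight: 13.25 servings and 0.25 servings → $6.06.
Cheapest feasible corner: $1.87.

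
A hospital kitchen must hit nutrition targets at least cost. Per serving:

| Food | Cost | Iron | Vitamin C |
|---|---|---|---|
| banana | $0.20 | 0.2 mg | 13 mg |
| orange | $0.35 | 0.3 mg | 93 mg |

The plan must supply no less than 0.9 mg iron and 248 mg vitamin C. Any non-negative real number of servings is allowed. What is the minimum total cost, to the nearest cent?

Check every corner: each single food scaled to meet both minima, and each pair solved so both constraints bind.
banana only: max(0.9/0.2, 248/13) = 19.08 servings → $3.82.
orange only: max(0.9/0.3, 248/93) = 3 servings → $1.05.
banana + orange with both tight: 0.6327 servings and 2.578 servings → $1.03.
So the least-cost plan costs $1.03.

$1.03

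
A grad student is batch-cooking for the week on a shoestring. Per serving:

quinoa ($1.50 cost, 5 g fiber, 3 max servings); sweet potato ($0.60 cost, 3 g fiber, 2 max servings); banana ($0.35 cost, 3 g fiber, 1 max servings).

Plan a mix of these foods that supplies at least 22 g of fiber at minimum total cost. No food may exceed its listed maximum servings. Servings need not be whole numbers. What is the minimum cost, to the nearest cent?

$5.45

Cost per g of fiber: banana $0.1167, sweet potato $0.2000, quinoa $0.3000.
Take 1 serving of banana: +3.0 g fiber for $0.35 (total $0.35, still need 19.0 g).
Take 2 servings of sweet potato: +6.0 g fiber for $1.20 (total $1.55, still need 13.0 g).
Take 2.6 servings of quinoa: +13.0 g fiber for $3.90 (total $5.45, still need 0.0 g).
Greedy by cheapest-per-g is optimal for a single linear constraint, so the minimum cost is $5.45.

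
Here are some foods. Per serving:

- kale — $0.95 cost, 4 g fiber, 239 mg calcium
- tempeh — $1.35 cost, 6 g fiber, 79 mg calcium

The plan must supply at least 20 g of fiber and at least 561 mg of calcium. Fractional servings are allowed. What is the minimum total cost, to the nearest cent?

$4.58

With two linear requirements the optimum uses one or two foods; enumerate the corners.
kale only: max(20/4, 561/239) = 5 servings → $4.75.
tempeh only: max(20/6, 561/79) = 7.101 servings → $9.59.
kale + tempeh with both tight: 1.597 servings and 2.268 servings → $4.58.
So the least-cost plan costs $4.58.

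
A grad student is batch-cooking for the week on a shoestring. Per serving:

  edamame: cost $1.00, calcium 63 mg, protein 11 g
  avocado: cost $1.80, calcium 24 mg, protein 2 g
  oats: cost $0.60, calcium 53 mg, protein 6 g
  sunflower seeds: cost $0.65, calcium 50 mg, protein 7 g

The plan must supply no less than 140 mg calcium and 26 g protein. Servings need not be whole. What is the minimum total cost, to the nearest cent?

At the optimum either one food covers both requirements or two foods hit both targets exactly; no other combination can be cheaper.
edamame only: max(140/63, 26/11) = 2.364 servings → $2.36.
avocado only: max(140/24, 26/2) = 13 servings → $23.40.
oats only: max(140/53, 26/6) = 4.333 servings → $2.60.
sunflower seeds only: max(140/50, 26/7) = 3.714 servings → $2.41.
edamame + avocado with both targets exact would need a negative amount; discard.
edamame + oats: the both-tight solution has a negative serving — not a feasible corner.
edamame + sunflower seeds with both targets exact would need a negative amount; discard.
avocado + oats with both targets exact would need a negative amount; discard.
avocado + sunflower seeds with both targets exact would need a negative amount; discard.
oats + sunflower seeds: the both-tight solution has a negative serving — not a feasible corner.
So the least-cost plan costs $2.36.

$2.36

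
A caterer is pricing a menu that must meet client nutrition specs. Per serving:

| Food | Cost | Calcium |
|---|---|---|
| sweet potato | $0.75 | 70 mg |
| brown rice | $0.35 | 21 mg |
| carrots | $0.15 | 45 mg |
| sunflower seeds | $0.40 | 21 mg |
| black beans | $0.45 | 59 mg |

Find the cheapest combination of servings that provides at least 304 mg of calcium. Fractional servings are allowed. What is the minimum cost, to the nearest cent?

Cost per mg of calcium: carrots $0.0033, black beans $0.0076, sweet potato $0.0107, brown rice $0.0167, sunflower seeds $0.0190.
With no serving limits, use only carrots: 304 mg / 45 mg = 6.756 servings × $0.15 = $1.01.

$1.01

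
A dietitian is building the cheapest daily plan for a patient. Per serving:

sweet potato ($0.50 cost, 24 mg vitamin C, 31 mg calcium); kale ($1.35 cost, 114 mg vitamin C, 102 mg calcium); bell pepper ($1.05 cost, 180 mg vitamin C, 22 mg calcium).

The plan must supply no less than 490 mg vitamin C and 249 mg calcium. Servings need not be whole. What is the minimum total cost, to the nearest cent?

$4.33

sweet potato only: max(490/24, 249/31) = 20.42 servings → $10.21.
kale only: max(490/114, 249/102) = 4.298 servings → $5.80.
bell pepper only: max(490/180, 249/22) = 11.32 servings → $11.88.
sweet potato + kale with both targets exact would need a negative amount; discard.
sweet potato + bell pepper with both tight: 6.738 servings and 1.824 servings → $5.28.
kale + bell pepper with both tight: 2.147 servings and 1.362 servings → $4.33.
So the least-cost plan costs $4.33.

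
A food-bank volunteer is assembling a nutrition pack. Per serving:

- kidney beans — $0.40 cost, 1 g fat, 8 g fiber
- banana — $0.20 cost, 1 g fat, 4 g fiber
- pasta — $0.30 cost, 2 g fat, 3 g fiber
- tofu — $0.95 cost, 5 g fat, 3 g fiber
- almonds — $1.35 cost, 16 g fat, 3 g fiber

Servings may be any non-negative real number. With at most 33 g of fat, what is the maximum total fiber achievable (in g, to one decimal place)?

Fiber per g fat: kidney beans 8, banana 4, pasta 1.5, tofu 0.6, almonds 0.1875.
With no serving limits, spend the whole fat allowance on kidney beans: 33 g / 1 g × 8 g = 264.0 g.

264.0 g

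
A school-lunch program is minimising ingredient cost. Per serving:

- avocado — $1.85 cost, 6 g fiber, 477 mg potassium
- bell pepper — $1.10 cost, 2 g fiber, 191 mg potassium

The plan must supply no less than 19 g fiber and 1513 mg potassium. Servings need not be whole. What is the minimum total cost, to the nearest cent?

An LP optimum is at a vertex; with two nutrient constraints at most two foods are used. Check each candidate.
avocado only: max(19/6, 1513/477) = 3.172 servings → $5.87.
bell pepper only: max(19/2, 1513/191) = 9.5 servings → $10.45.
avocado + bell pepper with both tight: 3.141 servings and 0.07812 servings → $5.90.
The minimum over all feasible corners is $5.87.

$5.87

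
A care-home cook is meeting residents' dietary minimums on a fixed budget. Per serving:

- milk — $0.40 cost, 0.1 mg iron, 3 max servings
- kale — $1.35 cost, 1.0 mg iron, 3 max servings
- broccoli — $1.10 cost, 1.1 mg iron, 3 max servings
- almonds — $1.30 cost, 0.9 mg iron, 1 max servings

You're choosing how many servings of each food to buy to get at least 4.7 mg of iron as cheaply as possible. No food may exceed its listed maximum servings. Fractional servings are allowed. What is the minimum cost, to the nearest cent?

Cost per mg of iron: broccoli $1.0000, kale $1.3500, almonds $1.4444, milk $4.0000.
Take 3 servings of broccoli: +3.3 mg iron for $3.30 (total $3.30, still need 1.4 mg).
Take 1.4 servings of kale: +1.4 mg iron for $1.89 (total $5.19, still need 0.0 mg).
Greedy by cheapest-per-mg is optimal for a single linear constraint, so the minimum cost is $5.19.

$5.19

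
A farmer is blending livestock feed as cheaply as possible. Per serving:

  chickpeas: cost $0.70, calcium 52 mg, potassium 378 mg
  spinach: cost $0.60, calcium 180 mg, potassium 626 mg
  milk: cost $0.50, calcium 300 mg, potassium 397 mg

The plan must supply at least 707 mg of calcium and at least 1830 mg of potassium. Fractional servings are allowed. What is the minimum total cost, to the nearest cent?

Two binding constraints pin down two serving amounts, so the optimal mix uses at most two foods. The candidates are each food alone (scaled to the tighter of calcium/potassium) and each pair with both constraints tight.
chickpeas only: max(707/52, 1830/378) = 13.6 servings → $9.52.
spinach only: max(707/180, 1830/626) = 3.928 servings → $2.36.
milk only: max(707/300, 1830/397) = 4.61 servings → $2.30.
chickpeas + spinach: intersection lies outside the first quadrant.
chickpeas + milk with both tight: 2.893 servings and 1.855 servings → $2.95.
spinach + milk with both tight: 2.306 servings and 0.9729 servings → $1.87.
So the least-cost plan costs $1.87.

$1.87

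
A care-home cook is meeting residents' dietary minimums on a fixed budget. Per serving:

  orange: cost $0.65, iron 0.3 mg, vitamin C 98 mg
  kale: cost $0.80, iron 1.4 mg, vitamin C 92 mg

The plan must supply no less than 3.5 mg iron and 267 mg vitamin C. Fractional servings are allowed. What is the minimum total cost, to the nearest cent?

Two binding constraints pin down two serving amounts, so the optimal mix uses at most two foods. The candidates are each food alone (scaled to the tighter of iron/vitamin C) and each pair with both constraints tight.
orange only: max(3.5/0.3, 267/98) = 11.67 servings → $7.58.
kale only: max(3.5/1.4, 267/92) = 2.902 servings → $2.32.
orange + kale with both tight: 0.4726 servings and 2.399 servings → $2.23.
Cheapest feasible corner: $2.23.

$2.23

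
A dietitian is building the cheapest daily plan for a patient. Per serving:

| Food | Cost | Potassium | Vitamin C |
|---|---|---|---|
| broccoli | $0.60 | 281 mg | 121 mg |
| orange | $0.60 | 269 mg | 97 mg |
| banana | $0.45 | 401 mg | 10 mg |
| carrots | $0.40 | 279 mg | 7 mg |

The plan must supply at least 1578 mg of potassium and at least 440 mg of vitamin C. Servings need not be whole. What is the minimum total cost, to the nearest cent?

$2.77

With two linear requirements the optimum uses one or two foods; enumerate the corners.
broccoli only: max(1578/281, 440/121) = 5.616 servings → $3.37.
orange only: max(1578/269, 440/97) = 5.866 servings → $3.52.
banana only: max(1578/401, 440/10) = 44 servings → $19.80.
carrots only: max(1578/279, 440/7) = 62.86 servings → $25.14.
broccoli + orange: the both-tight solution has a negative serving — not a feasible corner.
broccoli + banana with both tight: 3.515 servings and 1.472 servings → $2.77.
broccoli + carrots with both tight: 3.514 servings and 2.117 servings → $2.96.
orange + banana with both tight: 4.437 servings and 0.9585 servings → $3.09.
orange + carrots with both tight: 4.437 servings and 1.378 servings → $3.21.
banana + carrots with both targets exact would need a negative amount; discard.
The minimum over all feasible corners is $2.77.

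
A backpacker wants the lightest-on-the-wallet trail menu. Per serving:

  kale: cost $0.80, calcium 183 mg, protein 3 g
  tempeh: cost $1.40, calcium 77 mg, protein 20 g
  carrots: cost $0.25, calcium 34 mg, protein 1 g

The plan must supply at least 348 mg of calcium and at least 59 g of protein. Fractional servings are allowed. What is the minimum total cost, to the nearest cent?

A basic optimal solution has at most two foods positive. Try each food alone and each pair with both targets met exactly.
kale only: max(348/183, 59/3) = 19.67 servings → $15.73.
tempeh only: max(348/77, 59/20) = 4.519 servings → $6.33.
carrots only: max(348/34, 59/1) = 59 servings → $14.75.
kale + tempeh with both tight: 0.7049 servings and 2.844 servings → $4.55.
kale + carrots: intersection lies outside the first quadrant.
tempeh + carrots with both tight: 2.75 servings and 4.008 servings → $4.85.
The minimum over all feasible corners is $4.55.

$4.55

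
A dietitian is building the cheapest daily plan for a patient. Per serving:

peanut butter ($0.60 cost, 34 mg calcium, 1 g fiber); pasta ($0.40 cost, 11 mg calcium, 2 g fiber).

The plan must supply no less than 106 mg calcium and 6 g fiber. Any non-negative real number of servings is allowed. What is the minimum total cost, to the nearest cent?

peanut butter only: max(106/34, 6/1) = 6 servings → $3.60.
pasta only: max(106/11, 6/2) = 9.636 servings → $3.85.
peanut butter + pasta with both tight: 2.561 servings and 1.719 servings → $2.22.
The minimum over all feasible corners is $2.22.

$2.22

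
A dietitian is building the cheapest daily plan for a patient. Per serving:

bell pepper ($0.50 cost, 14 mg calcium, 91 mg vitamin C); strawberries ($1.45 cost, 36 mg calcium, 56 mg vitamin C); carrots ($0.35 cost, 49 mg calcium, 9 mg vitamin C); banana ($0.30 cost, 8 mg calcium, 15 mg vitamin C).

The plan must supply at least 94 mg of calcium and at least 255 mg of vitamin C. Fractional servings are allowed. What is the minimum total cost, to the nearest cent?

An LP optimum is at a vertex; with two nutrient constraints at most two foods are used. Check each candidate.
bell pepper only: max(94/14, 255/91) = 6.714 servings → $3.36.
strawberries only: max(94/36, 255/56) = 4.554 servings → $6.60.
carrots only: max(94/49, 255/9) = 28.33 servings → $9.92.
banana only: max(94/8, 255/15) = 17 servings → $5.10.
bell pepper + strawberries with both tight: 1.571 servings and 2 servings → $3.69.
bell pepper + carrots with both tight: 2.688 servings and 1.15 servings → $1.75.
bell pepper + banana with both tight: 1.216 servings and 9.622 servings → $3.49.
strawberries + carrots: intersection lies outside the first quadrant.
strawberries + banana: intersection lies outside the first quadrant.
carrots + banana: the both-tight solution has a negative serving — not a feasible corner.
So the least-cost plan costs $1.75.

$1.75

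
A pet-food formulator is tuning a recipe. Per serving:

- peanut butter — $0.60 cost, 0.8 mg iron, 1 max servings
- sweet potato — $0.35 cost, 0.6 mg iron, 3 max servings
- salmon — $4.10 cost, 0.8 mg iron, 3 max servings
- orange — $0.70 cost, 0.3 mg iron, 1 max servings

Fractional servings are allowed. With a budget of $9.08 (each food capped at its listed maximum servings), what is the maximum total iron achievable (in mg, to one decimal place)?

4.2 mg

Iron per dollar: sweet potato 1.714, peanut butter 1.333, orange 0.4286, salmon 0.1951.
Take 3 servings of sweet potato: spends $1.05, +1.8 mg iron (running total 1.8 mg).
Take 1 serving of peanut butter: spends $0.60, +0.8 mg iron (running total 2.6 mg).
Take 1 serving of orange: spends $0.70, +0.3 mg iron (running total 2.9 mg).
Take 1.641 servings of salmon: spends $6.73, +1.3 mg iron (running total 4.2 mg).
Filling greedily by iron-per-dollar is optimal for one linear limit, giving 4.2 mg.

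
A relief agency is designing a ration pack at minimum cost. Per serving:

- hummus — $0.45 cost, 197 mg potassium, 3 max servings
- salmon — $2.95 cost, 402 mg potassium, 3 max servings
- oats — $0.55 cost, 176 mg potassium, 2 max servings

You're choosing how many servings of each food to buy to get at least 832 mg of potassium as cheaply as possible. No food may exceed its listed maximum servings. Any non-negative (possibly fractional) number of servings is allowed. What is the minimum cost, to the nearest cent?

$2.10

Cost per mg of potassium: hummus $0.0023, oats $0.0031, salmon $0.0073.
Take 3 servings of hummus: +591.0 mg potassium for $1.35 (total $1.35, still need 241.0 mg).
Take 1.369 servings of oats: +241.0 mg potassium for $0.75 (total $2.10, still need 0.0 mg).
Filling from the cheapest source first is optimal under one linear minimum: $2.10.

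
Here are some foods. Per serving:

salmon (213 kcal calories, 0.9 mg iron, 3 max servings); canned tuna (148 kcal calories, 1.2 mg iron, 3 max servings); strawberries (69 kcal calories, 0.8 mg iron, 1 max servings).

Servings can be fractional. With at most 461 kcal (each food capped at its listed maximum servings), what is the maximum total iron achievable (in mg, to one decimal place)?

4.0 mg

Iron per kcal: strawberries 0.01159, canned tuna 0.008108, salmon 0.004225.
Take 1 serving of strawberries: uses 69 kcal, +0.8 mg iron (running total 0.8 mg).
Take 2.649 servings of canned tuna: uses 392 kcal, +3.2 mg iron (running total 4.0 mg).
Filling greedily by iron-per-kcal is optimal for one linear limit, giving 4.0 mg.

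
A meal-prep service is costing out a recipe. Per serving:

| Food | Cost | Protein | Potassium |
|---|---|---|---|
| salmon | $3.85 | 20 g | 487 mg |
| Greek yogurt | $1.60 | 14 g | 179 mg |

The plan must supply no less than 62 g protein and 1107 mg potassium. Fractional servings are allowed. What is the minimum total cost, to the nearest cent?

Minimising a linear cost over {protein ≥ 62, potassium ≥ 1107, servings ≥ 0} — the optimum is at a vertex, using one or two foods.
salmon only: max(62/20, 1107/487) = 3.1 servings → $11.94.
Greek yogurt only: max(62/14, 1107/179) = 6.184 servings → $9.89.
salmon + Greek yogurt with both tight: 1.359 servings and 2.487 servings → $9.21.
Cheapest feasible corner: $9.21.

$9.21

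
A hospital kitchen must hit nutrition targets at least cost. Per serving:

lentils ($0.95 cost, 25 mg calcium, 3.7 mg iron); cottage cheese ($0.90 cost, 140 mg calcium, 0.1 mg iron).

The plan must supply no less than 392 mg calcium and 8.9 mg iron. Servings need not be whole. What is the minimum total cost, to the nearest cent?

For a min-cost LP with two ≥-constraints, a basic feasible solution has at most two positive variables.
lentils only: max(392/25, 8.9/3.7) = 15.68 servings → $14.90.
cottage cheese only: max(392/140, 8.9/0.1) = 89 servings → $80.10.
lentils + cottage cheese with both tight: 2.341 servings and 2.382 servings → $4.37.
Cheapest feasible corner: $4.37.

$4.37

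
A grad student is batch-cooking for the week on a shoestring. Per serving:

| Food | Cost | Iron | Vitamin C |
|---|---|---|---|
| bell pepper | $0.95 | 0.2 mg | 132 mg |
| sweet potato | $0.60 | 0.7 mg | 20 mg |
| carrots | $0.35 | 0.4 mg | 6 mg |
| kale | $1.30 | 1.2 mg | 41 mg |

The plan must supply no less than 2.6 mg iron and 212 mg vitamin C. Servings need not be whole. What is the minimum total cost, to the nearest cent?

With two linear requirements the optimum uses one or two foods; enumerate the corners.
bell pepper only: max(2.6/0.2, 212/132) = 13 servings → $12.35.
sweet potato only: max(2.6/0.7, 212/20) = 10.6 servings → $6.36.
carrots only: max(2.6/0.4, 212/6) = 35.33 servings → $12.37.
kale only: max(2.6/1.2, 212/41) = 5.171 servings → $6.72.
bell pepper + sweet potato with both tight: 1.09 servings and 3.403 servings → $3.08.
bell pepper + carrots with both tight: 1.341 servings and 5.829 servings → $3.31.
bell pepper + kale with both tight: 0.984 servings and 2.003 servings → $3.54.
sweet potato + carrots with both targets exact would need a negative amount; discard.
sweet potato + kale: intersection lies outside the first quadrant.
carrots + kale: the both-tight solution has a negative serving — not a feasible corner.
So the least-cost plan costs $3.08.

$3.08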